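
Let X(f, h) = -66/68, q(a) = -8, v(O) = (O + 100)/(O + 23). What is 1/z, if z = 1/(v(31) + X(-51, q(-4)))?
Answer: 668/459 ≈ 1.4553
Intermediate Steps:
v(O) = (100 + O)/(23 + O)
X(f, h) = -33/34 (X(f, h) = -66*1/68 = -33/34)
z = 459/668 (z = 1/((100 + 31)/(23 + 31) - 33/34) = 1/(131/54 - 33/34) = 1/(668/459) = 459/668 ≈ 0.68713)
1/z = 1/(459/668) = 668/459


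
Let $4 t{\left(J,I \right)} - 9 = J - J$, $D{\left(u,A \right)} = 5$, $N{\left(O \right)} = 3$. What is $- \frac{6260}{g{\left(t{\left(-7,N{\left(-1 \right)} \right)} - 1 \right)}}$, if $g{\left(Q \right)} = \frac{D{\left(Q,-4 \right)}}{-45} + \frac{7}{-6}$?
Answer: $\frac{112680}{23} \approx 4899.1$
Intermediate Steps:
$t{\left(J,I \right)} = \frac{9}{4}$ ($t{\left(J,I \right)} = \frac{9}{4} + \frac{J - J}{4} = \frac{9}{4} + \frac{1}{4} \cdot 0 = \frac{9}{4} + 0 = \frac{9}{4}$)
$g{\left(Q \right)} = - \frac{23}{18}$ ($g{\left(Q \right)} = \frac{5}{-45} + \frac{7}{-6} = 5 \left(- \frac{1}{45}\right) + 7 \left(- \frac{1}{6}\right) = - \frac{1}{9} - \frac{7}{6} = - \frac{23}{18}$)
$- \frac{6260}{g{\left(t{\left(-7,N{\left(-1 \right)} \right)} - 1 \right)}} = - \frac{6260}{- \frac{23}{18}} = \left(-6260\right) \left(- \frac{18}{23}\right) = \frac{112680}{23}$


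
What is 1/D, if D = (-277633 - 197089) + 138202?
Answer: -1/336520 ≈ -2.9716e-6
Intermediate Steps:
D = -336520 (D = -474722 + 138202 = -336520)
1/D = 1/(-336520) = -1/336520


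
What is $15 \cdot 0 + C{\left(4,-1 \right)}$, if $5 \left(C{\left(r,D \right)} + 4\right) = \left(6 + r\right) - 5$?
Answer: $-3$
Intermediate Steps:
$C{\left(r,D \right)} = - \frac{19}{5} + \frac{r}{5}$ ($C{\left(r,D \right)} = -4 + \frac{\left(6 + r\right) - 5}{5} = -4 + \frac{1 + r}{5} = -4 + \left(\frac{1}{5} + \frac{r}{5}\right) = - \frac{19}{5} + \frac{r}{5}$)
$15 \cdot 0 + C{\left(4,-1 \right)} = 15 \cdot 0 + \left(- \frac{19}{5} + \frac{1}{5} \cdot 4\right) = 0 + \left(- \frac{19}{5} + \frac{4}{5}\right) = 0 - 3 = -3$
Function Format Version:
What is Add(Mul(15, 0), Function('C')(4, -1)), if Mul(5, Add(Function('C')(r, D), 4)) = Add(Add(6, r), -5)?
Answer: -3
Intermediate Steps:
Function('C')(r, D) = Add(Rational(-19, 5), Mul(Rational(1, 5), r)) (Function('C')(r, D) = Add(-4, Mul(Rational(1, 5), Add(Add(6, r), -5))) = Add(-4, Mul(Rational(1, 5), Add(1, r))) = Add(-4, Add(Rational(1, 5), Mul(Rational(1, 5), r))) = Add(Rational(-19, 5), Mul(Rational(1, 5), r)))
Add(Mul(15, 0), Function('C')(4, -1)) = Add(Mul(15, 0), Add(Rational(-19, 5), Mul(Rational(1, 5), 4))) = Add(0, Add(Rational(-19, 5), Rational(4, 5))) = Add(0, -3) = -3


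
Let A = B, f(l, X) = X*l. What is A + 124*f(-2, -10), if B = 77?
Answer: 2557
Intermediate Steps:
A = 77
A + 124*f(-2, -10) = 77 + 124*(-10*(-2)) = 77 + 124*20 = 77 + 2480 = 2557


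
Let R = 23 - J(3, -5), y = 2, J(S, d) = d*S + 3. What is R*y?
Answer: 70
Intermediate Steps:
J(S, d) = 3 + S*d (J(S, d) = S*d + 3 = 3 + S*d)
R = 35 (R = 23 - (3 + 3*(-5)) = 23 - (3 - 15) = 23 - 1*(-12) = 23 + 12 = 35)
R*y = 35*2 = 70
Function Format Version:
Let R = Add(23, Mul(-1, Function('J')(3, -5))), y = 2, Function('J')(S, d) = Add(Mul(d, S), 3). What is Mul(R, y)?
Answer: 70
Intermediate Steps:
Function('J')(S, d) = Add(3, Mul(S, d)) (Function('J')(S, d) = Add(Mul(S, d), 3) = Add(3, Mul(S, d)))
R = 35 (R = Add(23, Mul(-1, Add(3, Mul(3, -5)))) = Add(23, Mul(-1, Add(3, -15))) = Add(23, Mul(-1, -12)) = Add(23, 12) = 35)
Mul(R, y) = Mul(35, 2) = 70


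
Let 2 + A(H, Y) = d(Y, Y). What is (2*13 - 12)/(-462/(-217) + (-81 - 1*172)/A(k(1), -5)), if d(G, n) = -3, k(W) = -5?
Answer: 2170/8173 ≈ 0.26551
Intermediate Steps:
A(H, Y) = -5 (A(H, Y) = -2 - 3 = -5)
(2*13 - 12)/(-462/(-217) + (-81 - 1*172)/A(k(1), -5)) = (2*13 - 12)/(-462/(-217) + (-81 - 1*172)/(-5)) = (26 - 12)/(-462*(-1/217) + (-81 - 172)*(-⅕)) = 14/(66/31 - 253*(-⅕)) = 14/(66/31 + 253/5) = 14/(8173/155) = 14*(155/8173) = 2170/8173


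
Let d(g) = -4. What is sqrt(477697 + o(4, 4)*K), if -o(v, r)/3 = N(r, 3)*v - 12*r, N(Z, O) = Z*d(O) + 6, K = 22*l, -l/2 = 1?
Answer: sqrt(466081) ≈ 682.70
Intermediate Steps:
l = -2 (l = -2*1 = -2)
K = -44 (K = 22*(-2) = -44)
N(Z, O) = 6 - 4*Z (N(Z, O) = Z*(-4) + 6 = -4*Z + 6 = 6 - 4*Z)
o(v, r) = 36*r - 3*v*(6 - 4*r) (o(v, r) = -3*((6 - 4*r)*v - 12*r) = -3*(v*(6 - 4*r) - 12*r) = -3*(-12*r + v*(6 - 4*r)) = 36*r - 3*v*(6 - 4*r))
sqrt(477697 + o(4, 4)*K) = sqrt(477697 + (36*4 - 6*4*(3 - 2*4))*(-44)) = sqrt(477697 + (144 - 6*4*(3 - 8))*(-44)) = sqrt(477697 + (144 - 6*4*(-5))*(-44)) = sqrt(477697 + (144 + 120)*(-44)) = sqrt(477697 + 264*(-44)) = sqrt(477697 - 11616) = sqrt(466081)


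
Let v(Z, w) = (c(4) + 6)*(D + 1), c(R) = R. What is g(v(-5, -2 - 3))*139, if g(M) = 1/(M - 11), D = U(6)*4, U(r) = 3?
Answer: 139/119 ≈ 1.1681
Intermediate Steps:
D = 12 (D = 3*4 = 12)
v(Z, w) = 130 (v(Z, w) = (4 + 6)*(12 + 1) = 10*13 = 130)
g(M) = 1/(-11 + M)
g(v(-5, -2 - 3))*139 = 139/(-11 + 130) = 139/119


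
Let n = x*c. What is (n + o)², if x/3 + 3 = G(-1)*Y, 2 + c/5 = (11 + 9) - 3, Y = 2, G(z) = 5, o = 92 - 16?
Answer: 2725801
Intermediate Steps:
o = 76
c = 75 (c = -10 + 5*((11 + 9) - 3) = -10 + 5*(20 - 3) = -10 + 5*17 = -10 + 85 = 75)
x = 21 (x = -9 + 3*(5*2) = -9 + 3*10 = -9 + 30 = 21)
n = 1575 (n = 21*75 = 1575)
(n + o)² = (1575 + 76)² = 1651² = 2725801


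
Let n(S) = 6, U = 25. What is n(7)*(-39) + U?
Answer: -209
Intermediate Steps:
n(7)*(-39) + U = 6*(-39) + 25 = -234 + 25 = -209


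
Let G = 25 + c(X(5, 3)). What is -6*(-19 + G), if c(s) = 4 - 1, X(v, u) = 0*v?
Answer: -54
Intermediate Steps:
X(v, u) = 0
c(s) = 3
G = 28 (G = 25 + 3 = 28)
-6*(-19 + G) = -6*(-19 + 28) = -6*9 = -54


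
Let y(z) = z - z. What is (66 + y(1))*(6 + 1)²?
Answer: 3234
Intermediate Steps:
y(z) = 0
(66 + y(1))*(6 + 1)² = (66 + 0)*(6 + 1)² = 66*7² = 66*49 = 3234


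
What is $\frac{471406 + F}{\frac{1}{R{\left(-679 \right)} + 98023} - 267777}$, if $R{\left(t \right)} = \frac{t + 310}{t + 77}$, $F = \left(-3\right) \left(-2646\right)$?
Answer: $- \frac{28286192498960}{15801578341453} \approx -1.7901$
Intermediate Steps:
$F = 7938$
$R{\left(t \right)} = \frac{310 + t}{77 + t}$
$\frac{471406 + F}{\frac{1}{R{\left(-679 \right)} + 98023} - 267777} = \frac{471406 + 7938}{\frac{1}{\frac{310 - 679}{77 - 679} + 98023} - 267777} = \frac{479344}{\frac{1}{\frac{1}{-602} \left(-369\right) + 98023} - 267777} = \frac{479344}{\frac{1}{\left(- \frac{1}{602}\right) \left(-369\right) + 98023} - 267777} = \frac{479344}{\frac{1}{\frac{369}{602} + 98023} - 267777} = \frac{479344}{\frac{1}{\frac{59010215}{602}} - 267777} = \frac{479344}{\frac{602}{59010215} - 267777} = \frac{479344}{- \frac{15801578341453}{59010215}} = 479344 \left(- \frac{59010215}{15801578341453}\right) = - \frac{28286192498960}{15801578341453}$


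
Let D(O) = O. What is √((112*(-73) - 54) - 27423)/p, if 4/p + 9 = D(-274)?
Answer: -283*I*√35653/4 ≈ -13359.0*I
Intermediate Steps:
p = -4/283 (p = 4/(-9 - 274) = 4/(-283) = 4*(-1/283) = -4/283 ≈ -0.014134)
√((112*(-73) - 54) - 27423)/p = √((112*(-73) - 54) - 27423)/(-4/283) = √((-8176 - 54) - 27423)*(-283/4) = √(-8230 - 27423)*(-283/4) = √(-35653)*(-283/4) = (I*√35653)*(-283/4) = -283*I*√35653/4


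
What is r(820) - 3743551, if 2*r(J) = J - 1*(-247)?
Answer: -7486035/2 ≈ -3.7430e+6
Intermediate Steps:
r(J) = 247/2 + J/2 (r(J) = (J - 1*(-247))/2 = (J + 247)/2 = (247 + J)/2 = 247/2 + J/2)
r(820) - 3743551 = (247/2 + (1/2)*820) - 3743551 = (247/2 + 410) - 3743551 = 1067/2 - 3743551 = -7486035/2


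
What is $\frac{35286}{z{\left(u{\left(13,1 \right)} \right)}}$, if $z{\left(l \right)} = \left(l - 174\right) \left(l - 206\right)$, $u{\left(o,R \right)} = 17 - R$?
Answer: $\frac{17643}{15010} \approx 1.1754$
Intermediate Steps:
$z{\left(l \right)} = \left(-206 + l\right) \left(-174 + l\right)$ ($z{\left(l \right)} = \left(-174 + l\right) \left(-206 + l\right) = \left(-206 + l\right) \left(-174 + l\right)$)
$\frac{35286}{z{\left(u{\left(13,1 \right)} \right)}} = \frac{35286}{35844 + \left(17 - 1\right)^{2} - 380 \left(17 - 1\right)} = \frac{35286}{35844 + 16^{2} - 6080} = \frac{35286}{35844 + 256 - 6080} = \frac{35286}{30020} = 35286 \cdot \frac{1}{30020} = \frac{17643}{15010}$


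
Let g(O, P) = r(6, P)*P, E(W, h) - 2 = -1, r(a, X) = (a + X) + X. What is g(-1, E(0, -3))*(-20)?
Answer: -160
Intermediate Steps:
r(a, X) = a + 2*X (r(a, X) = (X + a) + X = a + 2*X)
E(W, h) = 1 (E(W, h) = 2 - 1 = 1)
g(O, P) = P*(6 + 2*P) (g(O, P) = (6 + 2*P)*P = P*(6 + 2*P))
g(-1, E(0, -3))*(-20) = (2*1*(3 + 1))*(-20) = (2*1*4)*(-20) = 8*(-20) = -160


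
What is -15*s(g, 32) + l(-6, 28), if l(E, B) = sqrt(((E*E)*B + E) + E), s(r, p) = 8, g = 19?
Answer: -120 + 2*sqrt(249) ≈ -88.441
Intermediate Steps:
l(E, B) = sqrt(2*E + B*E**2) (l(E, B) = sqrt((E**2*B + E) + E) = sqrt((B*E**2 + E) + E) = sqrt((E + B*E**2) + E) = sqrt(2*E + B*E**2))
-15*s(g, 32) + l(-6, 28) = -15*8 + sqrt(-6*(2 + 28*(-6))) = -120 + sqrt(-6*(2 - 168)) = -120 + sqrt(-6*(-166)) = -120 + sqrt(996) = -120 + 2*sqrt(249)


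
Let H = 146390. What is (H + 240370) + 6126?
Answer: 392886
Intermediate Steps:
(H + 240370) + 6126 = (146390 + 240370) + 6126 = 386760 + 6126 = 392886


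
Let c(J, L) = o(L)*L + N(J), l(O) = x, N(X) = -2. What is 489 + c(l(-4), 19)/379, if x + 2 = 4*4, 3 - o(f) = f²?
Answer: 178527/379 ≈ 471.05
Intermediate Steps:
o(f) = 3 - f²
x = 14 (x = -2 + 4*4 = -2 + 16 = 14)
l(O) = 14
c(J, L) = -2 + L*(3 - L²) (c(J, L) = (3 - L²)*L - 2 = L*(3 - L²) - 2 = -2 + L*(3 - L²))
489 + c(l(-4), 19)/379 = 489 + (-2 - 1*19³ + 3*19)/379 = 489 + (-2 - 1*6859 + 57)/379 = 489 + (-2 - 6859 + 57)/379 = 489 + (1/379)*(-6804) = 489 - 6804/379 = 178527/379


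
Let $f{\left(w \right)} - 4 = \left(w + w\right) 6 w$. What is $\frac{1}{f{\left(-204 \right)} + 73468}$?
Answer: $\frac{1}{572864} \approx 1.7456 \cdot 10^{-6}$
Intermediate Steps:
$f{\left(w \right)} = 4 + 12 w^{2}$ ($f{\left(w \right)} = 4 + \left(w + w\right) 6 w = 4 + 2 w 6 w = 4 + 12 w^{2}$)
$\frac{1}{f{\left(-204 \right)} + 73468} = \frac{1}{\left(4 + 12 \left(-204\right)^{2}\right) + 73468} = \frac{1}{\left(4 + 12 \cdot 41616\right) + 73468} = \frac{1}{\left(4 + 499392\right) + 73468} = \frac{1}{499396 + 73468} = \frac{1}{572864}$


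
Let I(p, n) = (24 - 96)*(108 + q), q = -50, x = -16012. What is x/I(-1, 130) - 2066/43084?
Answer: 42577087/11244924 ≈ 3.7863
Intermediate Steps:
I(p, n) = -4176 (I(p, n) = (24 - 96)*(108 - 50) = -72*58 = -4176)
x/I(-1, 130) - 2066/43084 = -16012/(-4176) - 2066/43084 = -16012*(-1/4176) - 2066*1/43084 = 4003/1044 - 1033/21542 = 42577087/11244924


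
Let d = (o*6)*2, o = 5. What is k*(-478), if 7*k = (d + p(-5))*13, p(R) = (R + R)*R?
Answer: -683540/7 ≈ -97649.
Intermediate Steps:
p(R) = 2*R² (p(R) = (2*R)*R = 2*R²)
d = 60 (d = (5*6)*2 = 30*2 = 60)
k = 1430/7 (k = ((60 + 2*(-5)²)*13)/7 = ((60 + 2*25)*13)/7 = ((60 + 50)*13)/7 = (110*13)/7 = (⅐)*1430 = 1430/7 ≈ 204.29)
k*(-478) = (1430/7)*(-478) = -683540/7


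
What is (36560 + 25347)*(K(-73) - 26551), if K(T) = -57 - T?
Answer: -1642702245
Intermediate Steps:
(36560 + 25347)*(K(-73) - 26551) = (36560 + 25347)*((-57 - 1*(-73)) - 26551) = 61907*((-57 + 73) - 26551) = 61907*(16 - 26551) = 61907*(-26535) = -1642702245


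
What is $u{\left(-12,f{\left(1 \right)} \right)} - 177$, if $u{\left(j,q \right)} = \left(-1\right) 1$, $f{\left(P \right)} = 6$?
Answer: $-178$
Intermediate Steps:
$u{\left(j,q \right)} = -1$
$u{\left(-12,f{\left(1 \right)} \right)} - 177 = -1 - 177 = -178$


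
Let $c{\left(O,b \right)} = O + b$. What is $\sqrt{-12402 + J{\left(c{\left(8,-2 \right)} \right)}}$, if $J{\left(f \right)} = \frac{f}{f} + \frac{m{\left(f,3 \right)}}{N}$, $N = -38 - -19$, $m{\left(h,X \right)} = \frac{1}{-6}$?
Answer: $\frac{i \sqrt{161163282}}{114} \approx 111.36 i$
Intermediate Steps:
$m{\left(h,X \right)} = - \frac{1}{6}$
$N = -19$ ($N = -38 + 19 = -19$)
$J{\left(f \right)} = \frac{115}{114}$ ($J{\left(f \right)} = \frac{f}{f} - \frac{1}{6 \left(-19\right)} = 1 - - \frac{1}{114} = 1 + \frac{1}{114} = \frac{115}{114}$)
$\sqrt{-12402 + J{\left(c{\left(8,-2 \right)} \right)}} = \sqrt{-12402 + \frac{115}{114}} = \sqrt{- \frac{1413713}{114}} = \frac{i \sqrt{161163282}}{114}$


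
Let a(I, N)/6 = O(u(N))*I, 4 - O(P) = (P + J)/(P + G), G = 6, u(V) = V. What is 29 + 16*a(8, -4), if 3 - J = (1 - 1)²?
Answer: 3485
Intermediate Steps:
J = 3 (J = 3 - (1 - 1)² = 3 - 1*0² = 3 - 1*0 = 3 + 0 = 3)
O(P) = 4 - (3 + P)/(6 + P) (O(P) = 4 - (P + 3)/(P + 6) = 4 - (3 + P)/(6 + P))
a(I, N) = 18*I*(7 + N)/(6 + N) (a(I, N) = 6*((3*(7 + N)/(6 + N))*I) = 6*(3*I*(7 + N)/(6 + N)) = 18*I*(7 + N)/(6 + N))
29 + 16*a(8, -4) = 29 + 16*(18*8*(7 - 4)/(6 - 4)) = 29 + 16*(18*8*3/2) = 29 + 16*(18*8*(½)*3) = 29 + 16*216 = 29 + 3456 = 3485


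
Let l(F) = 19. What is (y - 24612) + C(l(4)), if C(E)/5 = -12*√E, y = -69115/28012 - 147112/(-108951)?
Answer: -75117643607165/3051935412 - 60*√19 ≈ -24875.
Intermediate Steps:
y = -3409247021/3051935412 (y = -69115*1/28012 - 147112*(-1/108951) = -69115/28012 + 147112/108951 = -3409247021/3051935412 ≈ -1.1171)
C(E) = -60*√E (C(E) = 5*(-12*√E) = -60*√E)
(y - 24612) + C(l(4)) = (-3409247021/3051935412 - 24612) - 60*√19 = -75117643607165/3051935412 - 60*√19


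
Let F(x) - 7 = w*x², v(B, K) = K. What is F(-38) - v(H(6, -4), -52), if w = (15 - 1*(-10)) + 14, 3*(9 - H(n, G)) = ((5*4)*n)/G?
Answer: 56375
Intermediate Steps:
H(n, G) = 9 - 20*n/(3*G) (H(n, G) = 9 - (5*4)*n/(3*G) = 9 - 20*n/(3*G))
w = 39 (w = (15 + 10) + 14 = 25 + 14 = 39)
F(x) = 7 + 39*x²
F(-38) - v(H(6, -4), -52) = (7 + 39*(-38)²) - 1*(-52) = (7 + 39*1444) + 52 = (7 + 56316) + 52 = 56323 + 52 = 56375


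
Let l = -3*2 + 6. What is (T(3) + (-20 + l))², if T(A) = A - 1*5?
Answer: 484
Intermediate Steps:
l = 0 (l = -6 + 6 = 0)
T(A) = -5 + A (T(A) = A - 5 = -5 + A)
(T(3) + (-20 + l))² = ((-5 + 3) + (-20 + 0))² = (-2 - 20)² = (-22)² = 484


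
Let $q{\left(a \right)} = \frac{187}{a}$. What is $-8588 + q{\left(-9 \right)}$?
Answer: $- \frac{77479}{9} \approx -8608.8$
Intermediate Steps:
$-8588 + q{\left(-9 \right)} = -8588 + \frac{187}{-9} = -8588 + 187 \left(- \frac{1}{9}\right) = -8588 - \frac{187}{9} = - \frac{77479}{9}$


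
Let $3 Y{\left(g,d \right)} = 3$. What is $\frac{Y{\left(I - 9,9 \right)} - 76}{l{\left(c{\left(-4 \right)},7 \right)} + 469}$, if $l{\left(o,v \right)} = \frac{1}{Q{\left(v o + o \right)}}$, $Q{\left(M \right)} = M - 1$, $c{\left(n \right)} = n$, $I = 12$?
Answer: $- \frac{2475}{15476} \approx -0.15992$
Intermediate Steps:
$Y{\left(g,d \right)} = 1$ ($Y{\left(g,d \right)} = \frac{1}{3} \cdot 3 = 1$)
$Q{\left(M \right)} = -1 + M$
$l{\left(o,v \right)} = \frac{1}{-1 + o + o v}$ ($l{\left(o,v \right)} = \frac{1}{-1 + \left(v o + o\right)} = \frac{1}{-1 + \left(o v + o\right)} = \frac{1}{-1 + \left(o + o v\right)} = \frac{1}{-1 + o + o v}$)
$\frac{Y{\left(I - 9,9 \right)} - 76}{l{\left(c{\left(-4 \right)},7 \right)} + 469} = \frac{1 - 76}{\frac{1}{-1 - 4 \left(1 + 7\right)} + 469} = - \frac{75}{\frac{1}{-1 - 32} + 469} = - \frac{75}{\frac{1}{-33} + 469} = - \frac{75}{- \frac{1}{33} + 469} = - \frac{75}{\frac{15476}{33}} = \left(-75\right) \frac{33}{15476} = - \frac{2475}{15476}$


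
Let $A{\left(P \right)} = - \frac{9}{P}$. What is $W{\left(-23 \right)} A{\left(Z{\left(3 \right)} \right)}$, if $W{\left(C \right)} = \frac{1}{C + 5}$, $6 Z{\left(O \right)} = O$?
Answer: $1$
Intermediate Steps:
$Z{\left(O \right)} = \frac{O}{6}$
$W{\left(C \right)} = \frac{1}{5 + C}$
$W{\left(-23 \right)} A{\left(Z{\left(3 \right)} \right)} = \frac{\left(-9\right) \frac{1}{\frac{1}{6} \cdot 3}}{5 - 23} = \frac{\left(-9\right) \frac{1}{\frac{1}{2}}}{-18} = - \frac{\left(-9\right) 2}{18} = \left(- \frac{1}{18}\right) \left(-18\right) = 1$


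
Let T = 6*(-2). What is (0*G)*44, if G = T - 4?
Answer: 0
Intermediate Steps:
T = -12
G = -16 (G = -12 - 4 = -16)
(0*G)*44 = (0*(-16))*44 = 0*44 = 0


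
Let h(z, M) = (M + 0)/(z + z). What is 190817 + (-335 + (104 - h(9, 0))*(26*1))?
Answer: 193186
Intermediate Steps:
h(z, M) = M/(2*z) (h(z, M) = M/((2*z)) = M*(1/(2*z)) = M/(2*z))
190817 + (-335 + (104 - h(9, 0))*(26*1)) = 190817 + (-335 + (104 - 0/(2*9))*(26*1)) = 190817 + (-335 + (104 - 0/(2*9))*26) = 190817 + (-335 + (104 - 1*0)*26) = 190817 + (-335 + (104 + 0)*26) = 190817 + (-335 + 104*26) = 190817 + (-335 + 2704) = 190817 + 2369 = 193186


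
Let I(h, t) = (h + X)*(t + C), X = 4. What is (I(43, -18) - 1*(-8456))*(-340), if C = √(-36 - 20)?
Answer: -2587400 - 31960*I*√14 ≈ -2.5874e+6 - 1.1958e+5*I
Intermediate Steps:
C = 2*I*√14 (C = √(-56) = 2*I*√14 ≈ 7.4833*I)
I(h, t) = (4 + h)*(t + 2*I*√14) (I(h, t) = (h + 4)*(t + 2*I*√14) = (4 + h)*(t + 2*I*√14))
(I(43, -18) - 1*(-8456))*(-340) = ((4*(-18) + 43*(-18) + 8*I*√14 + 2*I*43*√14) - 1*(-8456))*(-340) = ((-72 - 774 + 8*I*√14 + 86*I*√14) + 8456)*(-340) = ((-846 + 94*I*√14) + 8456)*(-340) = (7610 + 94*I*√14)*(-340) = -2587400 - 31960*I*√14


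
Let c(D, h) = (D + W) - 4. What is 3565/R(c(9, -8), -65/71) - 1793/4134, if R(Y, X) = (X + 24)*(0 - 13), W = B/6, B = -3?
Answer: -83429297/6775626 ≈ -12.313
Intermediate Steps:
W = -½ (W = -3/6 = -3*⅙ = -½ ≈ -0.50000)
c(D, h) = -9/2 + D (c(D, h) = (D - ½) - 4 = (-½ + D) - 4 = -9/2 + D)
R(Y, X) = -312 - 13*X (R(Y, X) = (24 + X)*(-13) = -312 - 13*X)
3565/R(c(9, -8), -65/71) - 1793/4134 = 3565/(-312 - (-845)/71) - 1793/4134 = 3565/(-312 - (-845)/71) - 1793*1/4134 = 3565/(-312 - 13*(-65/71)) - 1793/4134 = 3565/(-312 + 845/71) - 1793/4134 = 3565/(-21307/71) - 1793/4134 = 3565*(-71/21307) - 1793/4134 = -253115/21307 - 1793/4134 = -83429297/6775626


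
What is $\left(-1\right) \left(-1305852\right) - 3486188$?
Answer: $-2180336$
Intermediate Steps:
$\left(-1\right) \left(-1305852\right) - 3486188 = 1305852 - 3486188 = -2180336$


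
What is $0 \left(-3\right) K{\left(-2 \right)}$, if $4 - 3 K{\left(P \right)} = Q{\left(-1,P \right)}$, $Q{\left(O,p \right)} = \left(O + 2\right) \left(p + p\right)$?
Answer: $0$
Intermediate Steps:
$Q{\left(O,p \right)} = 2 p \left(2 + O\right)$ ($Q{\left(O,p \right)} = \left(2 + O\right) 2 p = 2 p \left(2 + O\right)$)
$K{\left(P \right)} = \frac{4}{3} - \frac{2 P}{3}$ ($K{\left(P \right)} = \frac{4}{3} - \frac{2 P \left(2 - 1\right)}{3} = \frac{4}{3} - \frac{2 P 1}{3} = \frac{4}{3} - \frac{2 P}{3}$)
$0 \left(-3\right) K{\left(-2 \right)} = 0 \left(-3\right) \left(\frac{4}{3} - - \frac{4}{3}\right) = 0 \left(\frac{4}{3} + \frac{4}{3}\right) = 0 \cdot \frac{8}{3} = 0$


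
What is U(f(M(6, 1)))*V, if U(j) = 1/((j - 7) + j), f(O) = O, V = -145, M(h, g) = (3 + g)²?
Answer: -29/5 ≈ -5.8000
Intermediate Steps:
U(j) = 1/(-7 + 2*j) (U(j) = 1/((-7 + j) + j) = 1/(-7 + 2*j))
U(f(M(6, 1)))*V = -145/(-7 + 2*(3 + 1)²) = -145/(-7 + 2*4²) = -145/(-7 + 2*16) = -145/(-7 + 32) = -145/25 = (1/25)*(-145) = -29/5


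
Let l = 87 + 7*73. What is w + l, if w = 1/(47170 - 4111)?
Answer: 25749283/43059 ≈ 598.00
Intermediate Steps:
w = 1/43059 ≈ 2.3224e-5
l = 598 (l = 87 + 511 = 598)
w + l = 1/43059 + 598 = 25749283/43059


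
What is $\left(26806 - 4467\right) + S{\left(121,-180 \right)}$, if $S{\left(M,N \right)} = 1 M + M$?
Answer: $22581$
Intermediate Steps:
$S{\left(M,N \right)} = 2 M$ ($S{\left(M,N \right)} = M + M = 2 M$)
$\left(26806 - 4467\right) + S{\left(121,-180 \right)} = \left(26806 - 4467\right) + 2 \cdot 121 = 22339 + 242 = 22581$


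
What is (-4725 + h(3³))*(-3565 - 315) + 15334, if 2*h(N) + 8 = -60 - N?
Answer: 18532634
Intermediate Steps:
h(N) = -34 - N/2 (h(N) = -4 + (-60 - N)/2 = -4 + (-30 - N/2) = -34 - N/2)
(-4725 + h(3³))*(-3565 - 315) + 15334 = (-4725 + (-34 - ½*3³))*(-3565 - 315) + 15334 = (-4725 + (-34 - ½*27))*(-3880) + 15334 = (-4725 + (-34 - 27/2))*(-3880) + 15334 = (-4725 - 95/2)*(-3880) + 15334 = -9545/2*(-3880) + 15334 = 18517300 + 15334 = 18532634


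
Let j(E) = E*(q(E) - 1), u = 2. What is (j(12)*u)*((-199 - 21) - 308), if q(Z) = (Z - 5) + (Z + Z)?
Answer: -380160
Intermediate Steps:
q(Z) = -5 + 3*Z (q(Z) = (-5 + Z) + 2*Z = -5 + 3*Z)
j(E) = E*(-6 + 3*E) (j(E) = E*((-5 + 3*E) - 1) = E*(-6 + 3*E))
(j(12)*u)*((-199 - 21) - 308) = ((3*12*(-2 + 12))*2)*((-199 - 21) - 308) = ((3*12*10)*2)*(-220 - 308) = (360*2)*(-528) = 720*(-528) = -380160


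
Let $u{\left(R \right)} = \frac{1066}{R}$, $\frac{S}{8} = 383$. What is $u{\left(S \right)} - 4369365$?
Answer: $- \frac{6693866647}{1532} \approx -4.3694 \cdot 10^{6}$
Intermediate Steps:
$S = 3064$ ($S = 8 \cdot 383 = 3064$)
$u{\left(S \right)} - 4369365 = \frac{1066}{3064} - 4369365 = 1066 \cdot \frac{1}{3064} - 4369365 = \frac{533}{1532} - 4369365 = - \frac{6693866647}{1532}$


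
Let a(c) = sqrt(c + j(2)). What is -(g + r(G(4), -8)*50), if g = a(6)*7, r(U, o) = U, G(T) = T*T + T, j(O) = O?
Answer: -1000 - 14*sqrt(2) ≈ -1019.8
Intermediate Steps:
G(T) = T + T**2 (G(T) = T**2 + T = T + T**2)
a(c) = sqrt(2 + c) (a(c) = sqrt(c + 2) = sqrt(2 + c))
g = 14*sqrt(2) (g = sqrt(2 + 6)*7 = sqrt(8)*7 = (2*sqrt(2))*7 = 14*sqrt(2) ≈ 19.799)
-(g + r(G(4), -8)*50) = -(14*sqrt(2) + (4*(1 + 4))*50) = -(14*sqrt(2) + (4*5)*50) = -(14*sqrt(2) + 20*50) = -(14*sqrt(2) + 1000) = -(1000 + 14*sqrt(2)) = -1000 - 14*sqrt(2)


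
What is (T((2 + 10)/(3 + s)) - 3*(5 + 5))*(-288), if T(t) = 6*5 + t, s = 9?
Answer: -288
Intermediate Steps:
T(t) = 30 + t
(T((2 + 10)/(3 + s)) - 3*(5 + 5))*(-288) = ((30 + (2 + 10)/(3 + 9)) - 3*(5 + 5))*(-288) = ((30 + 12/12) - 3*10)*(-288) = ((30 + 12*(1/12)) - 30)*(-288) = ((30 + 1) - 30)*(-288) = (31 - 30)*(-288) = 1*(-288) = -288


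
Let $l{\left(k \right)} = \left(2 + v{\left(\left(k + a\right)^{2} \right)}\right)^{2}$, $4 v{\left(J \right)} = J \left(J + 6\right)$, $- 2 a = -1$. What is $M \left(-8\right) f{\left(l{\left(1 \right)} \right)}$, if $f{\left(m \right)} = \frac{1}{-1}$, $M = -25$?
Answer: $-200$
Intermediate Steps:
$a = \frac{1}{2}$ ($a = \left(- \frac{1}{2}\right) \left(-1\right) = \frac{1}{2} \approx 0.5$)
$v{\left(J \right)} = \frac{J \left(6 + J\right)}{4}$ ($v{\left(J \right)} = \frac{J \left(J + 6\right)}{4} = \frac{J \left(6 + J\right)}{4}$)
$l{\left(k \right)} = \left(2 + \frac{\left(\frac{1}{2} + k\right)^{2} \left(6 + \left(\frac{1}{2} + k\right)^{2}\right)}{4}\right)^{2}$ ($l{\left(k \right)} = \left(2 + \frac{\left(k + \frac{1}{2}\right)^{2} \left(6 + \left(k + \frac{1}{2}\right)^{2}\right)}{4}\right)^{2} = \left(2 + \frac{\left(\frac{1}{2} + k\right)^{2} \left(6 + \left(\frac{1}{2} + k\right)^{2}\right)}{4}\right)^{2}$)
$f{\left(m \right)} = -1$
$M \left(-8\right) f{\left(l{\left(1 \right)} \right)} = \left(-25\right) \left(-8\right) \left(-1\right) = 200 \left(-1\right) = -200$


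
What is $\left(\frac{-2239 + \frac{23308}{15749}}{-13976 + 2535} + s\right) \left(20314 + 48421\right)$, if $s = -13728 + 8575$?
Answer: $- \frac{63817320440628890}{180184309} \approx -3.5418 \cdot 10^{8}$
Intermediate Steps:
$s = -5153$
$\left(\frac{-2239 + \frac{23308}{15749}}{-13976 + 2535} + s\right) \left(20314 + 48421\right) = \left(\frac{-2239 + \frac{23308}{15749}}{-13976 + 2535} - 5153\right) \left(20314 + 48421\right) = \left(\frac{-2239 + 23308 \cdot \frac{1}{15749}}{-11441} - 5153\right) 68735 = \left(\left(-2239 + \frac{23308}{15749}\right) \left(- \frac{1}{11441}\right) - 5153\right) 68735 = \left(\left(- \frac{35238703}{15749}\right) \left(- \frac{1}{11441}\right) - 5153\right) 68735 = \left(\frac{35238703}{180184309} - 5153\right) 68735 = \left(- \frac{928454505574}{180184309}\right) 68735 = - \frac{63817320440628890}{180184309}$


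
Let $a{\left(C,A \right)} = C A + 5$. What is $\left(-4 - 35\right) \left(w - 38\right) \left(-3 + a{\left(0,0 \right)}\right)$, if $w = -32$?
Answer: $5460$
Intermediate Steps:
$a{\left(C,A \right)} = 5 + A C$ ($a{\left(C,A \right)} = A C + 5 = 5 + A C$)
$\left(-4 - 35\right) \left(w - 38\right) \left(-3 + a{\left(0,0 \right)}\right) = \left(-4 - 35\right) \left(-32 - 38\right) \left(-3 + \left(5 + 0 \cdot 0\right)\right) = \left(-39\right) \left(-70\right) \left(-3 + \left(5 + 0\right)\right) = 2730 \left(-3 + 5\right) = 2730 \cdot 2 = 5460$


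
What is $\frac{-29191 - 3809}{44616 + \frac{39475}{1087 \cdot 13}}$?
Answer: $- \frac{466323000}{630508171} \approx -0.7396$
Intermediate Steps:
$\frac{-29191 - 3809}{44616 + \frac{39475}{1087 \cdot 13}} = - \frac{33000}{44616 + \frac{39475}{14131}} = - \frac{33000}{\frac{630508171}{14131}} = \left(-33000\right) \frac{14131}{630508171} = - \frac{466323000}{630508171}$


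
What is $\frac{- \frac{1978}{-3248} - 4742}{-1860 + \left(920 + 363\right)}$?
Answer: $\frac{7700019}{937048} \approx 8.2173$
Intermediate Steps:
$\frac{- \frac{1978}{-3248} - 4742}{-1860 + \left(920 + 363\right)} = \frac{\left(-1978\right) \left(- \frac{1}{3248}\right) - 4742}{-1860 + 1283} = \frac{\frac{989}{1624} - 4742}{-577} = \left(- \frac{7700019}{1624}\right) \left(- \frac{1}{577}\right) = \frac{7700019}{937048}$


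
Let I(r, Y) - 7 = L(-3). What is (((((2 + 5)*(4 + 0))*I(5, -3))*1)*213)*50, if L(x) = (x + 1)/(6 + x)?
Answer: 1888600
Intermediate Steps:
L(x) = (1 + x)/(6 + x)
I(r, Y) = 19/3 (I(r, Y) = 7 + (1 - 3)/(6 - 3) = 7 - 2/3 = 19/3)
(((((2 + 5)*(4 + 0))*I(5, -3))*1)*213)*50 = (((((2 + 5)*(4 + 0))*(19/3))*1)*213)*50 = ((((7*4)*(19/3))*1)*213)*50 = (((28*(19/3))*1)*213)*50 = (((532/3)*1)*213)*50 = ((532/3)*213)*50 = 37772*50 = 1888600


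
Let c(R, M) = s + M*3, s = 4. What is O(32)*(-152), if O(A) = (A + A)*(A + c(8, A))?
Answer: -1284096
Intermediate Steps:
c(R, M) = 4 + 3*M (c(R, M) = 4 + M*3 = 4 + 3*M)
O(A) = 2*A*(4 + 4*A) (O(A) = (A + A)*(A + (4 + 3*A)) = (2*A)*(4 + 4*A) = 2*A*(4 + 4*A))
O(32)*(-152) = (8*32*(1 + 32))*(-152) = (8*32*33)*(-152) = 8448*(-152) = -1284096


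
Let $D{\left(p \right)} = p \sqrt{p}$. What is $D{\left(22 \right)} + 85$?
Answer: $85 + 22 \sqrt{22} \approx 188.19$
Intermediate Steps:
$D{\left(p \right)} = p^{\frac{3}{2}}$
$D{\left(22 \right)} + 85 = 22^{\frac{3}{2}} + 85 = 22 \sqrt{22} + 85 = 85 + 22 \sqrt{22}$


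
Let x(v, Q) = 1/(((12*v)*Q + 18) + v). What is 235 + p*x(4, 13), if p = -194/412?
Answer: 31272763/133076 ≈ 235.00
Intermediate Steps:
p = -97/206 (p = -194*1/412 = -97/206 ≈ -0.47087)
x(v, Q) = 1/(18 + v + 12*Q*v) (x(v, Q) = 1/((12*Q*v + 18) + v) = 1/((18 + 12*Q*v) + v) = 1/(18 + v + 12*Q*v))
235 + p*x(4, 13) = 235 - 97/(206*(18 + 4 + 12*13*4)) = 235 - 97/(206*(18 + 4 + 624)) = 235 - 97/206/646 = 235 - 97/206*1/646 = 235 - 97/133076 = 31272763/133076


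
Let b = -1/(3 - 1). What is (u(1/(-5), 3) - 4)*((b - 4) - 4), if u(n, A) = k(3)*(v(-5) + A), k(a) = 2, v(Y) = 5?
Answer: -102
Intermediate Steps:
u(n, A) = 10 + 2*A (u(n, A) = 2*(5 + A) = 10 + 2*A)
b = -½ (b = -1/2 = -1*½ = -½ ≈ -0.50000)
(u(1/(-5), 3) - 4)*((b - 4) - 4) = ((10 + 2*3) - 4)*((-½ - 4) - 4) = ((10 + 6) - 4)*(-9/2 - 4) = (16 - 4)*(-17/2) = 12*(-17/2) = -102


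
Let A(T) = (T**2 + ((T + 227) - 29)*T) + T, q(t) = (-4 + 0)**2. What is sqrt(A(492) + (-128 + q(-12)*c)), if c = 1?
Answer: 14*sqrt(2969) ≈ 762.84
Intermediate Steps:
q(t) = 16 (q(t) = (-4)**2 = 16)
A(T) = T + T**2 + T*(198 + T) (A(T) = (T**2 + ((227 + T) - 29)*T) + T = (T**2 + (198 + T)*T) + T = (T**2 + T*(198 + T)) + T = T + T**2 + T*(198 + T))
sqrt(A(492) + (-128 + q(-12)*c)) = sqrt(492*(199 + 2*492) + (-128 + 16*1)) = sqrt(492*(199 + 984) + (-128 + 16)) = sqrt(492*1183 - 112) = sqrt(582036 - 112) = sqrt(581924) = 14*sqrt(2969)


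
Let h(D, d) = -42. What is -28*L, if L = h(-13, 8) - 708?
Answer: 21000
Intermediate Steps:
L = -750 (L = -42 - 708 = -750)
-28*L = -28*(-750) = 21000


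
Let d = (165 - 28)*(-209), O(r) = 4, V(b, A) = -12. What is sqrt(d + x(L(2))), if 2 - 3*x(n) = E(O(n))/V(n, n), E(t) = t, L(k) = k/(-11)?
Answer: I*sqrt(257690)/3 ≈ 169.21*I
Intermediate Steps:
L(k) = -k/11 (L(k) = k*(-1/11) = -k/11)
x(n) = 7/9 (x(n) = 2/3 - 4/(3*(-12)) = 2/3 - 4*(-1)/(3*12) = 2/3 - 1/3*(-1/3) = 2/3 + 1/9 = 7/9)
d = -28633 (d = 137*(-209) = -28633)
sqrt(d + x(L(2))) = sqrt(-28633 + 7/9) = sqrt(-257690/9) = I*sqrt(257690)/3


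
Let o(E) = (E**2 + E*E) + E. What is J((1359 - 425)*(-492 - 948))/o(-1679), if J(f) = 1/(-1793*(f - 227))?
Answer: 1/13594554763953273 ≈ 7.3559e-17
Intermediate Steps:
J(f) = 1/(407011 - 1793*f) (J(f) = 1/(-1793*(-227 + f)) = 1/(407011 - 1793*f))
o(E) = E + 2*E**2 (o(E) = (E**2 + E**2) + E = 2*E**2 + E = E + 2*E**2)
J((1359 - 425)*(-492 - 948))/o(-1679) = (-1/(-407011 + 1793*((1359 - 425)*(-492 - 948))))/((-1679*(1 + 2*(-1679)))) = (-1/(-407011 + 1793*(934*(-1440))))/((-1679*(1 - 3358))) = (-1/(-407011 + 1793*(-1344960)))/((-1679*(-3357))) = -1/(-407011 - 2411513280)/5636403 = -1/(-2411920291)*(1/5636403) = -1*(-1/2411920291)*(1/5636403) = (1/2411920291)*(1/5636403) = 1/13594554763953273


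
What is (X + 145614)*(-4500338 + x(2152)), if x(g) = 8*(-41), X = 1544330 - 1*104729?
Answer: -7134523253190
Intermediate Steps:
X = 1439601 (X = 1544330 - 104729 = 1439601)
x(g) = -328
(X + 145614)*(-4500338 + x(2152)) = (1439601 + 145614)*(-4500338 - 328) = 1585215*(-4500666) = -7134523253190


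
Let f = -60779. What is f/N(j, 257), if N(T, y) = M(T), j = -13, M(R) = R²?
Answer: -60779/169 ≈ -359.64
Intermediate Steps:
N(T, y) = T²
f/N(j, 257) = -60779/((-13)²) = -60779/169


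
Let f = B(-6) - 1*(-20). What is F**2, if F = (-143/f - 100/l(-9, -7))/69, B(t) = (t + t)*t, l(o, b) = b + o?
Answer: 1296/279841 ≈ 0.0046312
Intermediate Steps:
B(t) = 2*t**2 (B(t) = (2*t)*t = 2*t**2)
f = 92 (f = 2*(-6)**2 - 1*(-20) = 2*36 + 20 = 72 + 20 = 92)
F = 36/529 (F = (-143/92 - 100/(-7 - 9))/69 = (-143*1/92 - 100/(-16))*(1/69) = (-143/92 - 100*(-1/16))*(1/69) = (-143/92 + 25/4)*(1/69) = (108/23)*(1/69) = 36/529 ≈ 0.068053)
F**2 = (36/529)**2 = 1296/279841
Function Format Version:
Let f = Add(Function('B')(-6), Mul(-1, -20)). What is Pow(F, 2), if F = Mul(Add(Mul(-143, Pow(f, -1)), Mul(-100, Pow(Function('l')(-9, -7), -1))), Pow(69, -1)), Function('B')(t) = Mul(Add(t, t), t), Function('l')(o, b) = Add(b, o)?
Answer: Rational(1296, 279841) ≈ 0.0046312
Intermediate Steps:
Function('B')(t) = Mul(2, Pow(t, 2)) (Function('B')(t) = Mul(Mul(2, t), t) = Mul(2, Pow(t, 2)))
f = 92 (f = Add(Mul(2, Pow(-6, 2)), Mul(-1, -20)) = Add(Mul(2, 36), 20) = Add(72, 20) = 92)
F = Rational(36, 529) (F = Mul(Add(Mul(-143, Pow(92, -1)), Mul(-100, Pow(Add(-7, -9), -1))), Pow(69, -1)) = Mul(Add(Mul(-143, Rational(1, 92)), Mul(-100, Pow(-16, -1))), Rational(1, 69)) = Mul(Add(Rational(-143, 92), Mul(-100, Rational(-1, 16))), Rational(1, 69)) = Mul(Add(Rational(-143, 92), Rational(25, 4)), Rational(1, 69)) = Mul(Rational(108, 23), Rational(1, 69)) = Rational(36, 529) ≈ 0.068053)
Pow(F, 2) = Pow(Rational(36, 529), 2) = Rational(1296, 279841)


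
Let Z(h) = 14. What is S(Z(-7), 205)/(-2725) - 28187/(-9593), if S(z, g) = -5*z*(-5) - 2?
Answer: 73471211/26140925 ≈ 2.8106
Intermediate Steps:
S(z, g) = -2 + 25*z (S(z, g) = -(-25)*z - 2 = 25*z - 2 = -2 + 25*z)
S(Z(-7), 205)/(-2725) - 28187/(-9593) = (-2 + 25*14)/(-2725) - 28187/(-9593) = (-2 + 350)*(-1/2725) - 28187*(-1/9593) = 348*(-1/2725) + 28187/9593 = -348/2725 + 28187/9593 = 73471211/26140925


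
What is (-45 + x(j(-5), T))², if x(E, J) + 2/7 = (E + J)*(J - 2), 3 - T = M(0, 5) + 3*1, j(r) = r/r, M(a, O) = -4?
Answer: 61009/49 ≈ 1245.1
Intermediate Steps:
j(r) = 1
T = 4 (T = 3 - (-4 + 3*1) = 3 - (-4 + 3) = 3 - 1*(-1) = 3 + 1 = 4)
x(E, J) = -2/7 + (-2 + J)*(E + J) (x(E, J) = -2/7 + (E + J)*(J - 2) = -2/7 + (E + J)*(-2 + J) = -2/7 + (-2 + J)*(E + J))
(-45 + x(j(-5), T))² = (-45 + (-2/7 + 4² - 2*1 - 2*4 + 1*4))² = (-45 + (-2/7 + 16 - 2 - 8 + 4))² = (-45 + 68/7)² = (-247/7)² = 61009/49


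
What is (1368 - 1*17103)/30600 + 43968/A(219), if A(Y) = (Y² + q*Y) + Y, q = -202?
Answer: 4753309/446760 ≈ 10.640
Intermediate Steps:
A(Y) = Y² - 201*Y (A(Y) = (Y² - 202*Y) + Y = Y² - 201*Y)
(1368 - 1*17103)/30600 + 43968/A(219) = (1368 - 1*17103)/30600 + 43968/((219*(-201 + 219))) = (1368 - 17103)*(1/30600) + 43968/((219*18)) = -15735*1/30600 + 43968/3942 = -1049/2040 + 43968*(1/3942) = -1049/2040 + 7328/657 = 4753309/446760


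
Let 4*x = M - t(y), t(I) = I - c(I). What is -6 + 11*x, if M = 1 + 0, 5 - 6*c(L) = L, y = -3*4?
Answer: 901/24 ≈ 37.542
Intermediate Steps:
y = -12
c(L) = 5/6 - L/6
t(I) = -5/6 + 7*I/6 (t(I) = I - (5/6 - I/6) = I + (-5/6 + I/6) = -5/6 + 7*I/6)
M = 1
x = 95/24 (x = (1 - (-5/6 + (7/6)*(-12)))/4 = (1 - (-5/6 - 14))/4 = (1 - 1*(-89/6))/4 = (1 + 89/6)/4 = (1/4)*(95/6) = 95/24 ≈ 3.9583)
-6 + 11*x = -6 + 11*(95/24) = -6 + 1045/24 = 901/24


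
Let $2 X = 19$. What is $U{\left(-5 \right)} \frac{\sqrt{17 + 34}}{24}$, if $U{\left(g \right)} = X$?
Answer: $\frac{19 \sqrt{51}}{48} \approx 2.8268$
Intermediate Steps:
$X = \frac{19}{2}$ ($X = \frac{1}{2} \cdot 19 = \frac{19}{2} \approx 9.5$)
$U{\left(g \right)} = \frac{19}{2}$
$U{\left(-5 \right)} \frac{\sqrt{17 + 34}}{24} = \frac{19 \frac{\sqrt{17 + 34}}{24}}{2} = \frac{19 \sqrt{51} \cdot \frac{1}{24}}{2} = \frac{19 \frac{\sqrt{51}}{24}}{2} = \frac{19 \sqrt{51}}{48}$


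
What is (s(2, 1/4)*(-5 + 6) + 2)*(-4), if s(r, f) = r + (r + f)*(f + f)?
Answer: -41/2 ≈ -20.500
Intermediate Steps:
s(r, f) = r + 2*f*(f + r) (s(r, f) = r + (f + r)*(2*f) = r + 2*f*(f + r))
(s(2, 1/4)*(-5 + 6) + 2)*(-4) = ((2 + 2*(1/4)² + 2*2/4)*(-5 + 6) + 2)*(-4) = ((2 + 2*(¼)² + 2*(¼)*2)*1 + 2)*(-4) = ((2 + 2*(1/16) + 1)*1 + 2)*(-4) = ((2 + ⅛ + 1)*1 + 2)*(-4) = ((25/8)*1 + 2)*(-4) = (25/8 + 2)*(-4) = (41/8)*(-4) = -41/2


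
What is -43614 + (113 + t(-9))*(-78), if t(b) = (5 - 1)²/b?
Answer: -156868/3 ≈ -52289.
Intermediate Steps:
t(b) = 16/b (t(b) = 4²/b = 16/b)
-43614 + (113 + t(-9))*(-78) = -43614 + (113 + 16/(-9))*(-78) = -43614 + (113 + 16*(-⅑))*(-78) = -43614 + (113 - 16/9)*(-78) = -43614 + (1001/9)*(-78) = -43614 - 26026/3 = -156868/3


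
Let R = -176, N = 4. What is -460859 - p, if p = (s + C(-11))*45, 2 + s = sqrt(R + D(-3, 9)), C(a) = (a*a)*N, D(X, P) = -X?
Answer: -482549 - 45*I*sqrt(173) ≈ -4.8255e+5 - 591.88*I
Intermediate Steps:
C(a) = 4*a**2 (C(a) = (a*a)*4 = a**2*4 = 4*a**2)
s = -2 + I*sqrt(173) (s = -2 + sqrt(-176 - 1*(-3)) = -2 + sqrt(-176 + 3) = -2 + sqrt(-173) = -2 + I*sqrt(173) ≈ -2.0 + 13.153*I)
p = 21690 + 45*I*sqrt(173) (p = ((-2 + I*sqrt(173)) + 4*(-11)**2)*45 = ((-2 + I*sqrt(173)) + 4*121)*45 = ((-2 + I*sqrt(173)) + 484)*45 = (482 + I*sqrt(173))*45 = 21690 + 45*I*sqrt(173) ≈ 21690.0 + 591.88*I)
-460859 - p = -460859 - (21690 + 45*I*sqrt(173)) = -460859 + (-21690 - 45*I*sqrt(173)) = -482549 - 45*I*sqrt(173)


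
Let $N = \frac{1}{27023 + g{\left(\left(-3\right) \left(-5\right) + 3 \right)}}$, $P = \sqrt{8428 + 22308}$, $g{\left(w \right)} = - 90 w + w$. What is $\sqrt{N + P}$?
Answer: $\frac{\sqrt{25421 + 2584908964 \sqrt{1921}}}{25421} \approx 13.241$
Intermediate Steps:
$g{\left(w \right)} = - 89 w$
$P = 4 \sqrt{1921}$ ($P = \sqrt{30736} = 4 \sqrt{1921} \approx 175.32$)
$N = \frac{1}{25421}$ ($N = \frac{1}{27023 - 89 \left(\left(-3\right) \left(-5\right) + 3\right)} = \frac{1}{27023 - 89 \left(15 + 3\right)} = \frac{1}{27023 - 1602} = \frac{1}{25421} \approx 3.9338 \cdot 10^{-5}$)
$\sqrt{N + P} = \sqrt{\frac{1}{25421} + 4 \sqrt{1921}}$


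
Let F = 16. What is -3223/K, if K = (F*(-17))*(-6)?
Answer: -3223/1632 ≈ -1.9749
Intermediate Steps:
K = 1632 (K = (16*(-17))*(-6) = -272*(-6) = 1632)
-3223/K = -3223/1632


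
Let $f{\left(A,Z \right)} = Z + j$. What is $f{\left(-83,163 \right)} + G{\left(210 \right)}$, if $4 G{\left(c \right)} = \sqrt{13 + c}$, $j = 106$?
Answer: $269 + \frac{\sqrt{223}}{4} \approx 272.73$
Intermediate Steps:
$f{\left(A,Z \right)} = 106 + Z$ ($f{\left(A,Z \right)} = Z + 106 = 106 + Z$)
$G{\left(c \right)} = \frac{\sqrt{13 + c}}{4}$
$f{\left(-83,163 \right)} + G{\left(210 \right)} = \left(106 + 163\right) + \frac{\sqrt{13 + 210}}{4} = 269 + \frac{\sqrt{223}}{4}$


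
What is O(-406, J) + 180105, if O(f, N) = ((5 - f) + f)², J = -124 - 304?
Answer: 180130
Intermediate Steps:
J = -428
O(f, N) = 25 (O(f, N) = 5² = 25)
O(-406, J) + 180105 = 25 + 180105 = 180130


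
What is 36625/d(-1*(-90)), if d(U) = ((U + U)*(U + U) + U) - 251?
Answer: 36625/32239 ≈ 1.1360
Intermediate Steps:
d(U) = -251 + U + 4*U² (d(U) = ((2*U)*(2*U) + U) - 251 = (4*U² + U) - 251 = (U + 4*U²) - 251 = -251 + U + 4*U²)
36625/d(-1*(-90)) = 36625/(-251 - 1*(-90) + 4*(-1*(-90))²) = 36625/(-251 + 90 + 4*90²) = 36625/(-251 + 90 + 4*8100) = 36625/(-251 + 90 + 32400) = 36625/32239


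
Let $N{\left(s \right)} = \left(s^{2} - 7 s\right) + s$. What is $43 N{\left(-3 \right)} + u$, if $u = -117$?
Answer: $1044$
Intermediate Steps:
$N{\left(s \right)} = s^{2} - 6 s$
$43 N{\left(-3 \right)} + u = 43 \left(- 3 \left(-6 - 3\right)\right) - 117 = 43 \left(\left(-3\right) \left(-9\right)\right) - 117 = 43 \cdot 27 - 117 = 1161 - 117 = 1044$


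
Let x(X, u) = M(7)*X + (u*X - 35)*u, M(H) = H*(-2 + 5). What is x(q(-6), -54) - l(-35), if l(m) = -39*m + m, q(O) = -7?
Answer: -19999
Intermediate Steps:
M(H) = 3*H (M(H) = H*3 = 3*H)
l(m) = -38*m
x(X, u) = 21*X + u*(-35 + X*u) (x(X, u) = (3*7)*X + (u*X - 35)*u = 21*X + (X*u - 35)*u = 21*X + (-35 + X*u)*u = 21*X + u*(-35 + X*u))
x(q(-6), -54) - l(-35) = (-35*(-54) + 21*(-7) - 7*(-54)**2) - (-38)*(-35) = (1890 - 147 - 7*2916) - 1*1330 = (1890 - 147 - 20412) - 1330 = -18669 - 1330 = -19999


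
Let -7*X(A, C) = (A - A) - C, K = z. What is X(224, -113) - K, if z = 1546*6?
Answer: -65045/7 ≈ -9292.1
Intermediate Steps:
z = 9276
K = 9276
X(A, C) = C/7 (X(A, C) = -((A - A) - C)/7 = -(0 - C)/7 = -(-1)*C/7 = C/7)
X(224, -113) - K = (⅐)*(-113) - 1*9276 = -113/7 - 9276 = -65045/7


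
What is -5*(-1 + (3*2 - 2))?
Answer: -15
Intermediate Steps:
-5*(-1 + (3*2 - 2)) = -5*(-1 + (6 - 2)) = -5*(-1 + 4) = -5*3 = -15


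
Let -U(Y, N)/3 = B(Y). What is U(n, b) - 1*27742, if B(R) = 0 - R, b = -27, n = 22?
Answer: -27676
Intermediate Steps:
B(R) = -R
U(Y, N) = 3*Y (U(Y, N) = -(-3)*Y = 3*Y)
U(n, b) - 1*27742 = 3*22 - 1*27742 = 66 - 27742 = -27676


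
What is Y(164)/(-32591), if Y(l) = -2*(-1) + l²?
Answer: -26898/32591 ≈ -0.82532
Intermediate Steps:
Y(l) = 2 + l²
Y(164)/(-32591) = (2 + 164²)/(-32591) = (2 + 26896)*(-1/32591) = 26898*(-1/32591) = -26898/32591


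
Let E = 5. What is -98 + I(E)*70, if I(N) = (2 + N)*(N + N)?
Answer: 4802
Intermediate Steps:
I(N) = 2*N*(2 + N) (I(N) = (2 + N)*(2*N) = 2*N*(2 + N))
-98 + I(E)*70 = -98 + (2*5*(2 + 5))*70 = -98 + (2*5*7)*70 = -98 + 70*70 = -98 + 4900 = 4802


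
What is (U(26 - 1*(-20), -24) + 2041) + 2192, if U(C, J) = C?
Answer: 4279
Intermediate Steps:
(U(26 - 1*(-20), -24) + 2041) + 2192 = ((26 - 1*(-20)) + 2041) + 2192 = ((26 + 20) + 2041) + 2192 = (46 + 2041) + 2192 = 2087 + 2192 = 4279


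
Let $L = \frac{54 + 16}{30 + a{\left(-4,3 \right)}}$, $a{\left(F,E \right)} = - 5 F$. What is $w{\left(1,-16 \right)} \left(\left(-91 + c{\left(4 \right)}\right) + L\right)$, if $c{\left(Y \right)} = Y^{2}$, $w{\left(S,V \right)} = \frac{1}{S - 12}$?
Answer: $\frac{368}{55} \approx 6.6909$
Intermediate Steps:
$w{\left(S,V \right)} = \frac{1}{-12 + S}$
$L = \frac{7}{5}$ ($L = \frac{54 + 16}{30 - -20} = \frac{70}{30 + 20} = \frac{70}{50} = 70 \cdot \frac{1}{50} = \frac{7}{5} \approx 1.4$)
$w{\left(1,-16 \right)} \left(\left(-91 + c{\left(4 \right)}\right) + L\right) = \frac{\left(-91 + 4^{2}\right) + \frac{7}{5}}{-12 + 1} = \frac{\left(-91 + 16\right) + \frac{7}{5}}{-11} = - \frac{-75 + \frac{7}{5}}{11} = \left(- \frac{1}{11}\right) \left(- \frac{368}{5}\right) = \frac{368}{55}$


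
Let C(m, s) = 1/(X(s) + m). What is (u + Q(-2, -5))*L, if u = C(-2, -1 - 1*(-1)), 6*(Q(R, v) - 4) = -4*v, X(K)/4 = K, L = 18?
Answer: 123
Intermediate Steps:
X(K) = 4*K
Q(R, v) = 4 - 2*v/3 (Q(R, v) = 4 + (-4*v)/6 = 4 - 2*v/3)
C(m, s) = 1/(m + 4*s) (C(m, s) = 1/(4*s + m) = 1/(m + 4*s))
u = -½ (u = 1/(-2 + 4*(-1 - 1*(-1))) = 1/(-2 + 4*(-1 + 1)) = 1/(-2 + 4*0) = 1/(-2 + 0) = 1/(-2) = -½ ≈ -0.50000)
(u + Q(-2, -5))*L = (-½ + (4 - ⅔*(-5)))*18 = (-½ + (4 + 10/3))*18 = (-½ + 22/3)*18 = (41/6)*18 = 123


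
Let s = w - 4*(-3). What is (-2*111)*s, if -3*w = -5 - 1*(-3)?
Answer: -2812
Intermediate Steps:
w = ⅔ (w = -(-5 - 1*(-3))/3 = -(-5 + 3)/3 = -⅓*(-2) = ⅔ ≈ 0.66667)
s = 38/3 (s = ⅔ - 4*(-3) = ⅔ - 1*(-12) = ⅔ + 12 = 38/3 ≈ 12.667)
(-2*111)*s = -2*111*(38/3) = -222*38/3 = -2812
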